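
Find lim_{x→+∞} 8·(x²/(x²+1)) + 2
Evaluate the dominant behaviour as x → +∞; each term tends to a finite value or vanishes.
Limit = 10.

Final answer: 10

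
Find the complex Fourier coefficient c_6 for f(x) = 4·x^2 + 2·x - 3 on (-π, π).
Compute the real Fourier coefficients first: a_6 = 4/9, b_6 = -2/3.
Then c_6 = (a_6 − i·b_6)/2 = 2/9 + i/3.

Final answer: 2/9 + i/3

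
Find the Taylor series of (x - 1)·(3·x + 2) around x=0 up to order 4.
3·x^2 - x - 2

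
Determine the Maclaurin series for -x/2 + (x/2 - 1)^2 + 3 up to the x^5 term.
x^2/4 - 3·x/2 + 4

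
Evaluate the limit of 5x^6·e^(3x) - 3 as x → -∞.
The product is a 0·∞ indeterminate form at x → -∞.
Rewrite the product as 5x^6 / e^(-3x) (an ∞/∞ form) and apply L'Hôpital, or use the standard hierarchy e^(3|x|) ≫ |x^6| as x → -∞.
The indeterminate product → 0, so the limit = -3.

Final answer: -3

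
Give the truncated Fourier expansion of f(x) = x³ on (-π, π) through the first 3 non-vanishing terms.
(-12 + 2·π^2)·sin(x) + (3/2 - π^2)·sin(2·x) + (-4/9 + 2·π^2/3)·sin(3·x)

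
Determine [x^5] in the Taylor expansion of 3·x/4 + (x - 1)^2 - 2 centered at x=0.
Expand to order 5: 3·x/4 + (x - 1)^2 - 2 = x^2 - 5·x/4 - 1 + O(x^6).
The coefficient of x^5 is 0.

Final answer: 0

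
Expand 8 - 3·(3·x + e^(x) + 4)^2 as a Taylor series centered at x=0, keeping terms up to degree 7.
-89·x^7/840 - 9·x^6/20 - 7·x^5/4 - 6·x^4 - 17·x^3 - 63·x^2 - 120·x - 67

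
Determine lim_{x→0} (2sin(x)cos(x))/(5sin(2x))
Both numerator and denominator → 0 as x → 0; this is a 0/0 indeterminate form.
Expand each to leading order near x = 0: numerator ~ 2·x, denominator ~ 10·x.
The limit of the ratio is 1/5.

Final answer: 1/5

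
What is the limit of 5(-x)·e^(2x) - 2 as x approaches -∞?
The product is a 0·∞ indeterminate form at x → -∞.
Rewrite the product as 5(-x) / e^(-2x) (an ∞/∞ form) and apply L'Hôpital, or use the standard hierarchy e^(2|x|) ≫ |(-x)| as x → -∞.
The indeterminate product → 0, so the limit = -2.

Final answer: -2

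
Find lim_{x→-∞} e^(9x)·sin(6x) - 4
Evaluate the dominant behaviour as x → -∞; each term tends to a finite value or vanishes.
Limit = -4.

Final answer: -4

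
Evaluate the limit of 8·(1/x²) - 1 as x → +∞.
Evaluate the dominant behaviour as x → +∞; each term tends to a finite value or vanishes.
Limit = -1.

Final answer: -1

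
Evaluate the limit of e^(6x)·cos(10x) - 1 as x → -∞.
Evaluate the dominant behaviour as x → -∞; each term tends to a finite value or vanishes.
Limit = -1.

Final answer: -1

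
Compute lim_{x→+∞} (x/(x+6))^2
As x → +∞: x/(x+6) = 1/(1 + 6/x) → 1, and the 2nd power of a limit-1 base also → 1.
Limit = 1.

Final answer: 1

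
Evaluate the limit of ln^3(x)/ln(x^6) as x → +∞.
This is an ∞/∞ indeterminate form as x → +∞.
Write ln(x^6) = 6·ln(x), reducing the quotient to ln^2(x)/6 → ∞.
Limit = ∞.

Final answer: ∞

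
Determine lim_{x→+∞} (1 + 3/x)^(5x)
As x → +∞: write (1 + 3/x)^(5x) = ((1 + 3/x)^x)^5 → (e^3)^5 = e^15.
Limit = e^(15).

Final answer: e^(15)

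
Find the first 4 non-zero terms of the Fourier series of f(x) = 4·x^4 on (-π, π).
(192 - 32·π^2)·cos(x) + (-12 + 8·π^2)·cos(2·x) + (64/27 - 32·π^2/9)·cos(3·x) + 4·π^4/5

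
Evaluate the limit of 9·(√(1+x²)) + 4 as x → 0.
Direct substitution at x = 0 gives 13.

Final answer: 13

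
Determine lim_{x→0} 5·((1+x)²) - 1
Direct substitution at x = 0 gives 4.

Final answer: 4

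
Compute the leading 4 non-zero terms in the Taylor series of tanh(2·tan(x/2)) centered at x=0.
-37·x^7/2880 + 7·x^5/120 - x^3/4 + x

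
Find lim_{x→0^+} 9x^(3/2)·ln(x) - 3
The product is a 0·∞ indeterminate form at x → 0⁺.
Rewrite the product as 9·ln(x) / x^(-3/2) and apply L'Hôpital, or use the standard hierarchy x^(-3/2) ≫ |ln x| as x → 0⁺.
The indeterminate product → 0, so the limit = -3.

Final answer: -3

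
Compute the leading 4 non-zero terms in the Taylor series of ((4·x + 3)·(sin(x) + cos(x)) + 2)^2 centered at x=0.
10·x^3 + 74·x^2 + 70·x + 25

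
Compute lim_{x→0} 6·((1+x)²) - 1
Direct substitution at x = 0 gives 5.

Final answer: 5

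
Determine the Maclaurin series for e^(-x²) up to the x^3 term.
1 - x^2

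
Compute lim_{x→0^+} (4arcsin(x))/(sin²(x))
Both numerator and denominator → 0 as x → 0^+; this is a 0/0 indeterminate form.
Expand each to leading order near x = 0: numerator ~ 4·x, denominator ~ x^2.
The limit of the ratio is ∞.

Final answer: ∞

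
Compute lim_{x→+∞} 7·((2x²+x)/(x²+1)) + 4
Evaluate the dominant behaviour as x → +∞; each term tends to a finite value or vanishes.
Limit = 18.

Final answer: 18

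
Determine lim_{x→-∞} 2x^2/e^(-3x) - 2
The quotient is an ∞/∞ indeterminate form as x → -∞.
Compare growth rates of the dominant terms (exponentials ≫ polynomials ≫ logarithms), or apply L'Hôpital's rule; the quotient → 0.
Adding the constant: 0 - 2 = -2. Limit = -2.

Final answer: -2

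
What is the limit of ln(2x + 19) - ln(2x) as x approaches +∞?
This is an ∞ − ∞ indeterminate form.
Combine the logarithms: ln(2x+19) − ln(2x) = ln((2x+19)/(2x)) = ln(1 + 19/(2x)) → ln(1) = 0.
Limit = 0.

Final answer: 0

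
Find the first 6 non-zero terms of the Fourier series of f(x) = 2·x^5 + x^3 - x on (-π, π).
(-78·π^2 + 4·π^4 + 466)·sin(x) + (-2·π^4 - 25/2 + 9·π^2)·sin(2·x) + (-62·π^2/27 + 70/81 + 4·π^4/3)·sin(3·x) + (-π^4 + 7/32 + 3·π^2/4)·sin(4·x) + (-6·π^2/25 - 214/625 + 4·π^4/5)·sin(5·x) + (-2·π^4/3 + 53/162 + π^2/27)·sin(6·x)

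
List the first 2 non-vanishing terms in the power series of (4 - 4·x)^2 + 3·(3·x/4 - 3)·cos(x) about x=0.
7 - 119·x/4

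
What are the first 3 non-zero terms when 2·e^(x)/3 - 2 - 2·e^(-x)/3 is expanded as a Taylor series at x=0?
2·x^3/9 + 4·x/3 - 2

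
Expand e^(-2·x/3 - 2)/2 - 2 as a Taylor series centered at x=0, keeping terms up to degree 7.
-4·x^7·e^(-2)/688905 + 2·x^6·e^(-2)/32805 - 2·x^5·e^(-2)/3645 + x^4·e^(-2)/243 - 2·x^3·e^(-2)/81 + x^2·e^(-2)/9 - x·e^(-2)/3 - 2 + e^(-2)/2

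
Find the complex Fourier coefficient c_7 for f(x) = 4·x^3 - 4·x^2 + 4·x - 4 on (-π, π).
Compute the real Fourier coefficients first: a_7 = 16/49, b_7 = 344/343 + 8·π^2/7.
Then c_7 = (a_7 − i·b_7)/2 = 8/49 - 4·i·π^2/7 - 172·i/343.

Final answer: 8/49 - 4·i·π^2/7 - 172·i/343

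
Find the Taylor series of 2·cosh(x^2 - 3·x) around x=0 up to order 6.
261·x^6/40 - 9·x^5 + 31·x^4/4 - 6·x^3 + 9·x^2 + 2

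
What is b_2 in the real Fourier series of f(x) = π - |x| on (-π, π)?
b_2 = (1/π) ∫_{-π}^{π} f(x)·sin(2x) dx.
Evaluate the integral (use parity and integration by parts as needed): b_2 = 0.

Final answer: 0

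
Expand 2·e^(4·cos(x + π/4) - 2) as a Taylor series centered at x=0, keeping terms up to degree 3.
x^3·(-14·√(2)·e^(-2 + 2·√(2))/3 + 8·e^(-2 + 2·√(2))) + x^2·(-2·√(2)·e^(-2 + 2·√(2)) + 8·e^(-2 + 2·√(2))) - 4·√(2)·x·e^(-2 + 2·√(2)) + 2·e^(-2 + 2·√(2))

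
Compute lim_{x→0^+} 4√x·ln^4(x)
This is a 0·∞ indeterminate form at x → 0⁺.
Rewrite the product as 4·ln^4(x) / x^(-1/2) and apply L'Hôpital, or use the standard hierarchy x^(-1/2) ≫ |ln x|^4 as x → 0⁺.
The indeterminate product → 0, so the limit = 0.

Final answer: 0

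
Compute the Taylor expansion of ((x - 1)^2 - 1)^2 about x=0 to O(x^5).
x^4 - 4·x^3 + 4·x^2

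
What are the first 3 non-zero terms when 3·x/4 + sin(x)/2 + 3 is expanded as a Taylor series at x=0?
-x^3/12 + 5·x/4 + 3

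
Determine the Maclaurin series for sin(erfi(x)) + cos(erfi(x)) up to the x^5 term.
x^5·(-4/(3·π^(3/2)) + 4/(15·π^(5/2)) + 1/(5·√(π))) + x^4·(-4/(3·π) + 2/(3·π^2)) + x^3·(-4/(3·π^(3/2)) + 2/(3·√(π))) - 2·x^2/π + 2·x/√(π) + 1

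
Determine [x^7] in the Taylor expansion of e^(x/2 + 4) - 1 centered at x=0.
Expand to order 7: e^(x/2 + 4) - 1 = x^7·e^(4)/645120 + x^6·e^(4)/46080 + x^5·e^(4)/3840 + x^4·e^(4)/384 + x^3·e^(4)/48 + x^2·e^(4)/8 + x·e^(4)/2 - 1 + e^(4) + O(x^8).
The coefficient of x^7 is e^(4)/645120.

Final answer: e^(4)/645120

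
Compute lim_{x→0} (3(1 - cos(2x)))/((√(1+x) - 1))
Both numerator and denominator → 0 as x → 0; this is a 0/0 indeterminate form.
Expand each to leading order near x = 0: numerator ~ 6·x^2, denominator ~ x/2.
The limit of the ratio is 0.

Final answer: 0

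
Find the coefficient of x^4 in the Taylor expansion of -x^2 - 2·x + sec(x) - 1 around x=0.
Expand to order 4: -x^2 - 2·x + sec(x) - 1 = 5·x^4/24 - x^2/2 - 2·x + O(x^5).
The coefficient of x^4 is 5/24.

Final answer: 5/24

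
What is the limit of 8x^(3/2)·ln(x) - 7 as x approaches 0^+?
The product is a 0·∞ indeterminate form at x → 0⁺.
Rewrite the product as 8·ln(x) / x^(-3/2) and apply L'Hôpital, or use the standard hierarchy x^(-3/2) ≫ |ln x| as x → 0⁺.
The indeterminate product → 0, so the limit = -7.

Final answer: -7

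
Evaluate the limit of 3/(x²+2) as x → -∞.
Evaluate the dominant behaviour as x → -∞; each term tends to a finite value or vanishes.
Limit = 0.

Final answer: 0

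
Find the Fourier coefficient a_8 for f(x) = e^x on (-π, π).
a_8 = (1/π) ∫_{-π}^{π} f(x)·cos(8x) dx.
Evaluate the integral (use parity and integration by parts as needed): a_8 = (-1 + e^(2·π))·e^(-π)/(65·π).

Final answer: (-1 + e^(2·π))·e^(-π)/(65·π)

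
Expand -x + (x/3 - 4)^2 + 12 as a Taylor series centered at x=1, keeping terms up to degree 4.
220/9 - 31·(x - 1)/9 + (x - 1)^2/9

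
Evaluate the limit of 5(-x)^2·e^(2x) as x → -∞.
This is a 0·∞ indeterminate form at x → -∞.
Rewrite the product as 5(-x)^2 / e^(-2x) (an ∞/∞ form) and apply L'Hôpital, or use the standard hierarchy e^(2|x|) ≫ |(-x)^2| as x → -∞.
The indeterminate product → 0, so the limit = 0.

Final answer: 0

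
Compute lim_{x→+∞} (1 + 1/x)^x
As x → +∞: this is the defining limit (1 + 1/x)^x → e^1.
Limit = e.

Final answer: e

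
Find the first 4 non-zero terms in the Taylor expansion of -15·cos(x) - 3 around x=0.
x^6/48 - 5·x^4/8 + 15·x^2/2 - 18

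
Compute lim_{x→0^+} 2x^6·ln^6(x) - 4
The product is a 0·∞ indeterminate form at x → 0⁺.
Rewrite the product as 2·ln^6(x) / x^(-6) and apply L'Hôpital, or use the standard hierarchy x^(-6) ≫ |ln x|^6 as x → 0⁺.
The indeterminate product → 0, so the limit = -4.

Final answer: -4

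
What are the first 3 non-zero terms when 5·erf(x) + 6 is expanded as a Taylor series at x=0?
-10·x^3/(3·√(π)) + 10·x/√(π) + 6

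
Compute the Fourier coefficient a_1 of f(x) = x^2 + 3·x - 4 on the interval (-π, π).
a_1 = (1/π) ∫_{-π}^{π} f(x)·cos(1x) dx.
Evaluate the integral (use parity and integration by parts as needed): a_1 = -4.

Final answer: -4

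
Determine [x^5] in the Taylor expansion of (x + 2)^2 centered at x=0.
Expand to order 5: (x + 2)^2 = x^2 + 4·x + 4 + O(x^6).
The coefficient of x^5 is 0.

Final answer: 0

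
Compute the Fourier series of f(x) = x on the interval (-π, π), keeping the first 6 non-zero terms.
2·sin(x) - sin(2·x) + 2·sin(3·x)/3 - sin(4·x)/2 + 2·sin(5·x)/5 - sin(6·x)/3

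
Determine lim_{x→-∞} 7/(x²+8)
Evaluate the dominant behaviour as x → -∞; each term tends to a finite value or vanishes.
Limit = 0.

Final answer: 0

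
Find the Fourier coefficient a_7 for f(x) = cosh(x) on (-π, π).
a_7 = (1/π) ∫_{-π}^{π} f(x)·cos(7x) dx.
Evaluate the integral (use parity and integration by parts as needed): a_7 = -sinh(π)/(25·π).

Final answer: -sinh(π)/(25·π)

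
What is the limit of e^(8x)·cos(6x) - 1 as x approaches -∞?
Evaluate the dominant behaviour as x → -∞; each term tends to a finite value or vanishes.
Limit = -1.

Final answer: -1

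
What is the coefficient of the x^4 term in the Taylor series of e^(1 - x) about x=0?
Expand to order 4: e^(1 - x) = e·x^4/24 - e·x^3/6 + e·x^2/2 - e·x + e + O(x^5).
The coefficient of x^4 is e/24.

Final answer: e/24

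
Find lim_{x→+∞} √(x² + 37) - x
This is an ∞ − ∞ indeterminate form.
Multiply and divide by the conjugate √(x²+37) + x; the x² terms cancel, leaving 37/(√(x²+37)+x) → 0.
Limit = 0.

Final answer: 0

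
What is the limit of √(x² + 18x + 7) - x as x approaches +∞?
This is an ∞ − ∞ indeterminate form.
Multiply and divide by the conjugate √(x²+18x + 7) + x; the x² terms cancel, leaving (18x + 7)/(√(x²+18x + 7)+x) → 18/2 = 9.
Limit = 9.

Final answer: 9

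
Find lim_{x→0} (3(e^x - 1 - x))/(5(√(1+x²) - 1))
Both numerator and denominator → 0 as x → 0; this is a 0/0 indeterminate form.
Expand each to leading order near x = 0: numerator ~ 3·x^2/2, denominator ~ 5·x^2/2.
The limit of the ratio is 3/5.

Final answer: 3/5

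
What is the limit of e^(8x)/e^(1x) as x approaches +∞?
This is an ∞/∞ indeterminate form as x → +∞.
Rewrite e^(8x)/e^(1x) = e^((8−1)x) = e^(7x); the exponent coefficient is 7 > 0 so e^(7x) → ∞.
Limit = ∞.

Final answer: ∞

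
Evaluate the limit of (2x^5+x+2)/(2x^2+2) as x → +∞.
This is an ∞/∞ indeterminate form as x → +∞.
Divide numerator and denominator by x^5 and let the lower-order terms vanish; the numerator's degree 5 exceeds the denominator's degree 2, so the quotient diverges.
Limit = ∞.

Final answer: ∞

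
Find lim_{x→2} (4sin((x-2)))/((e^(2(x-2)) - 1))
Both numerator and denominator → 0 as x → 2; this is a 0/0 indeterminate form.
Expand each to leading order near x = 2: numerator ~ 4·(x - 2), denominator ~ 2·(x - 2).
The limit of the ratio is 2.

Final answer: 2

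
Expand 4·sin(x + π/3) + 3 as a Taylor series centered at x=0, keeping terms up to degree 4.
√(3)·x^4/12 - x^3/3 - √(3)·x^2 + 2·x + 3 + 2·√(3)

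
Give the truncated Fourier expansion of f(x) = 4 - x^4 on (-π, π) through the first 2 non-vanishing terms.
(-48 + 8·π^2)·cos(x) - π^4/5 + 4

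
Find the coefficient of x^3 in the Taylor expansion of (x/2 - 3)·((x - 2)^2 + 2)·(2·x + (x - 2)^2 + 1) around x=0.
Expand to order 3: (x/2 - 3)·((x - 2)^2 + 2)·(2·x + (x - 2)^2 + 1) = 55·x^3/2 - 73·x^2 + 111·x - 90 + O(x^4).
The coefficient of x^3 is 55/2.

Final answer: 55/2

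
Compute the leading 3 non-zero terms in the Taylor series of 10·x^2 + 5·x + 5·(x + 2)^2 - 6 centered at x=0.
15·x^2 + 25·x + 14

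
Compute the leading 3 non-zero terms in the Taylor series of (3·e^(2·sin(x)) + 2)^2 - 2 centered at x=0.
96·x^2 + 60·x + 23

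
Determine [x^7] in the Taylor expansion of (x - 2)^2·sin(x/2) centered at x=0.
Expand to order 7: (x - 2)^2·sin(x/2) = 41·x^7/161280 - x^6/960 - 19·x^5/960 + x^4/12 + 5·x^3/12 - 2·x^2 + 2·x + O(x^8).
The coefficient of x^7 is 41/161280.

Final answer: 41/161280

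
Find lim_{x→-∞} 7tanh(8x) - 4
Evaluate the dominant behaviour as x → -∞; each term tends to a finite value or vanishes.
Limit = -11.

Final answer: -11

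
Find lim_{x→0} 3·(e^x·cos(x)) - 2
Direct substitution at x = 0 gives 1.

Final answer: 1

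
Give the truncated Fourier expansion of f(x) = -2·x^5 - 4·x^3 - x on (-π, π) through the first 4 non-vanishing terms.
(-434 - 4·π^4 + 72·π^2)·sin(x) + (-6·π^2 + 10 + 2·π^4)·sin(2·x) + (-4·π^4/3 - 70/81 + 8·π^2/27)·sin(3·x) + (7/32 + 3·π^2/4 + π^4)·sin(4·x)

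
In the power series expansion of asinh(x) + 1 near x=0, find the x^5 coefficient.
Expand to order 5: asinh(x) + 1 = 3·x^5/40 - x^3/6 + x + 1 + O(x^6).
The coefficient of x^5 is 3/40.

Final answer: 3/40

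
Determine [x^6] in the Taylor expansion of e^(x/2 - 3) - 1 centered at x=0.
Expand to order 6: e^(x/2 - 3) - 1 = x^6·e^(-3)/46080 + x^5·e^(-3)/3840 + x^4·e^(-3)/384 + x^3·e^(-3)/48 + x^2·e^(-3)/8 + x·e^(-3)/2 - 1 + e^(-3) + O(x^7).
The coefficient of x^6 is e^(-3)/46080.

Final answer: e^(-3)/46080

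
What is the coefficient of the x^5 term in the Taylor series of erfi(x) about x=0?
Expand to order 5: erfi(x) = x^5/(5·√(π)) + 2·x^3/(3·√(π)) + 2·x/√(π) + O(x^6).
The coefficient of x^5 is 1/(5·√(π)).

Final answer: 1/(5·√(π))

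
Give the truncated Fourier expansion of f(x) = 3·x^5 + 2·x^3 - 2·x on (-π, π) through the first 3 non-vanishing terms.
(-116·π^2 + 6·π^4 + 692)·sin(x) + (-3·π^4 - 35/2 + 13·π^2)·sin(2·x) + (-28·π^2/9 + 20/27 + 2·π^4)·sin(3·x)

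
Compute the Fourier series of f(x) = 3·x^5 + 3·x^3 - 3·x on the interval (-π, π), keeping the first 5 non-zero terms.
(-114·π^2 + 6·π^4 + 678)·sin(x) + (-3·π^4 - 15 + 12·π^2)·sin(2·x) + (-22·π^2/9 - 10/27 + 2·π^4)·sin(3·x) + (-3·π^4/2 + 87/64 + 3·π^2/8)·sin(4·x) + (-786/625 + 6·π^2/25 + 6·π^4/5)·sin(5·x)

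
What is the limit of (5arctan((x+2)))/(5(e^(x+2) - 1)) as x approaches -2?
Both numerator and denominator → 0 as x → -2; this is a 0/0 indeterminate form.
Expand each to leading order near x = -2: numerator ~ 5·(x + 2), denominator ~ 5·(x + 2).
The limit of the ratio is 1.

Final answer: 1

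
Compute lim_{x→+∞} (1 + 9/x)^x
As x → +∞: this is the defining limit (1 + 9/x)^x → e^9.
Limit = e^(9).

Final answer: e^(9)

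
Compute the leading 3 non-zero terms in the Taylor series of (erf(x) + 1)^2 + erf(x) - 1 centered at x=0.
-2·x^3/√(π) + 4·x^2/π + 6·x/√(π)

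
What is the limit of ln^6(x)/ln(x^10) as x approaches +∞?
This is an ∞/∞ indeterminate form as x → +∞.
Write ln(x^10) = 10·ln(x), reducing the quotient to ln^5(x)/10 → ∞.
Limit = ∞.

Final answer: ∞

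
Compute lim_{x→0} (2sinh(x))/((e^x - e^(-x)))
Both numerator and denominator → 0 as x → 0; this is a 0/0 indeterminate form.
Expand each to leading order near x = 0: numerator ~ 2·x, denominator ~ 2·x.
The limit of the ratio is 1.

Final answer: 1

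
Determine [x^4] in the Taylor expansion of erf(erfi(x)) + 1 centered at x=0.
Expand to order 4: erf(erfi(x)) + 1 = x^3·(-16/(3·π^2) + 4/(3·π)) + 4·x/π + 1 + O(x^5).
The coefficient of x^4 is 0.

Final answer: 0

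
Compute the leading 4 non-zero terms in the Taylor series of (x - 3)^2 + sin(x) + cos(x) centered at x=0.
-x^3/6 + x^2/2 - 5·x + 10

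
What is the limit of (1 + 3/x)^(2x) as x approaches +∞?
As x → +∞: write (1 + 3/x)^(2x) = ((1 + 3/x)^x)^2 → (e^3)^2 = e^6.
Limit = e^(6).

Final answer: e^(6)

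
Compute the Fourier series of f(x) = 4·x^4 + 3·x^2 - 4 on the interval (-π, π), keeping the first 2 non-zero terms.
(180 - 32·π^2)·cos(x) - 4 + π^2 + 4·π^4/5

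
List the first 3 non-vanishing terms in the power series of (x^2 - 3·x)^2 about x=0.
x^4 - 6·x^3 + 9·x^2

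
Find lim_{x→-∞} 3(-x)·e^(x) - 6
The product is a 0·∞ indeterminate form at x → -∞.
Rewrite the product as 3(-x) / e^(-x) (an ∞/∞ form) and apply L'Hôpital, or use the standard hierarchy e^(|x|) ≫ |(-x)| as x → -∞.
The indeterminate product → 0, so the limit = -6.

Final answer: -6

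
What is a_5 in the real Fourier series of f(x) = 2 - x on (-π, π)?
a_5 = (1/π) ∫_{-π}^{π} f(x)·cos(5x) dx.
Evaluate the integral (use parity and integration by parts as needed): a_5 = 0.

Final answer: 0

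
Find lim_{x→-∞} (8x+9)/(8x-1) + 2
Evaluate the dominant behaviour as x → -∞; each term tends to a finite value or vanishes.
Limit = 3.

Final answer: 3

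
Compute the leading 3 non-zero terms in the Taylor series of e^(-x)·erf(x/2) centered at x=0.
5·x^3/(12·√(π)) - x^2/√(π) + x/√(π)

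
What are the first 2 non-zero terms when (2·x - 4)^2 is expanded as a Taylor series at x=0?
16 - 16·x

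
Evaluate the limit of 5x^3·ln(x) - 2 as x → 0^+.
The product is a 0·∞ indeterminate form at x → 0⁺.
Rewrite the product as 5·ln(x) / x^(-3) and apply L'Hôpital, or use the standard hierarchy x^(-3) ≫ |ln x| as x → 0⁺.
The indeterminate product → 0, so the limit = -2.

Final answer: -2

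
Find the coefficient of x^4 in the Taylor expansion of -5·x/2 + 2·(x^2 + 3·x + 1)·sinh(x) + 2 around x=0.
Expand to order 4: -5·x/2 + 2·(x^2 + 3·x + 1)·sinh(x) + 2 = x^4 + 7·x^3/3 + 6·x^2 - x/2 + 2 + O(x^5).
The coefficient of x^4 is 1.

Final answer: 1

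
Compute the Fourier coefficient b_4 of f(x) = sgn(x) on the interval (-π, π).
b_4 = (1/π) ∫_{-π}^{π} f(x)·sin(4x) dx.
Evaluate the integral (use parity and integration by parts as needed): b_4 = 0.

Final answer: 0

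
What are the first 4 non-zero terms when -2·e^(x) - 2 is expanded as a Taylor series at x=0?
-x^3/3 - x^2 - 2·x - 4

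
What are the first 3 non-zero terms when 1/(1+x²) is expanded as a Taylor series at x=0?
x^4 - x^2 + 1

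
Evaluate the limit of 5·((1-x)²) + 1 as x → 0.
Direct substitution at x = 0 gives 6.

Final answer: 6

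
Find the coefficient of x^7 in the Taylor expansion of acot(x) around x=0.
Expand to order 7: acot(x) = x^7/7 - x^5/5 + x^3/3 - x + π/2 + O(x^8).
The coefficient of x^7 is 1/7.

Final answer: 1/7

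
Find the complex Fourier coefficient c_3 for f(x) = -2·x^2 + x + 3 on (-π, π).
Compute the real Fourier coefficients first: a_3 = 8/9, b_3 = 2/3.
Then c_3 = (a_3 − i·b_3)/2 = 4/9 - i/3.

Final answer: 4/9 - i/3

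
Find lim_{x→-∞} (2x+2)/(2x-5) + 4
Evaluate the dominant behaviour as x → -∞; each term tends to a finite value or vanishes.
Limit = 5.

Final answer: 5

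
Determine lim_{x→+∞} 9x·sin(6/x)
As x → +∞: let u = 6/x → 0⁺; then 9·x·sin(6/x) = 9·6·sin(u)/u → 9·6·1 = 54.
Limit = 54.

Final answer: 54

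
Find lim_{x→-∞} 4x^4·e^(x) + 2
The product is a 0·∞ indeterminate form at x → -∞.
Rewrite the product as 4x^4 / e^(-x) (an ∞/∞ form) and apply L'Hôpital, or use the standard hierarchy e^(|x|) ≫ |x^4| as x → -∞.
The indeterminate product → 0, so the limit = 2.

Final answer: 2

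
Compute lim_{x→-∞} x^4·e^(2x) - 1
The product is a 0·∞ indeterminate form at x → -∞.
Rewrite the product as x^4 / e^(-2x) (an ∞/∞ form) and apply L'Hôpital, or use the standard hierarchy e^(2|x|) ≫ |x^4| as x → -∞.
The indeterminate product → 0, so the limit = -1.

Final answer: -1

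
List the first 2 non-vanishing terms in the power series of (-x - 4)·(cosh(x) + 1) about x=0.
-2·x - 8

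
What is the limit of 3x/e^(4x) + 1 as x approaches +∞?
The quotient is an ∞/∞ indeterminate form as x → +∞.
The exponential denominator e^(4x) dominates the polynomial numerator (e^x ≫ x as x → ∞), so the quotient → 0.
Adding the constant: 0 + 1 = 1. Limit = 1.

Final answer: 1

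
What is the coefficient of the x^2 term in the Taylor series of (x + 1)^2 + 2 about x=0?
Expand to order 2: (x + 1)^2 + 2 = x^2 + 2·x + 3 + O(x^3).
The coefficient of x^2 is 1.

Final answer: 1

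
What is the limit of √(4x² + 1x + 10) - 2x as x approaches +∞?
As x → +∞: multiply by the conjugate to get (1x+10)/(√(4x²+1x+10)+2x); the denominator ~ 4x, so the limit is 1/4.
Limit = 1/4.

Final answer: 1/4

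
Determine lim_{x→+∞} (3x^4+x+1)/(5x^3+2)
This is an ∞/∞ indeterminate form as x → +∞.
Divide numerator and denominator by x^4 and let the lower-order terms vanish; the numerator's degree 4 exceeds the denominator's degree 3, so the quotient diverges.
Limit = ∞.

Final answer: ∞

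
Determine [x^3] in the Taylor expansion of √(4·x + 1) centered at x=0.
Expand to order 3: √(4·x + 1) = 4·x^3 - 2·x^2 + 2·x + 1 + O(x^4).
The coefficient of x^3 is 4.

Final answer: 4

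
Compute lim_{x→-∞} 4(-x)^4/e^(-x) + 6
The quotient is an ∞/∞ indeterminate form as x → -∞.
Compare growth rates of the dominant terms (exponentials ≫ polynomials ≫ logarithms), or apply L'Hôpital's rule; the quotient → 0.
Adding the constant: 0 + 6 = 6. Limit = 6.

Final answer: 6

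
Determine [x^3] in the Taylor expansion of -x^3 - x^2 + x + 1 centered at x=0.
Expand to order 3: -x^3 - x^2 + x + 1 = -x^3 - x^2 + x + 1 + O(x^4).
The coefficient of x^3 is -1.

Final answer: -1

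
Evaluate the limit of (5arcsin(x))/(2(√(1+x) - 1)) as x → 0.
Both numerator and denominator → 0 as x → 0; this is a 0/0 indeterminate form.
Expand each to leading order near x = 0: numerator ~ 5·x, denominator ~ x.
The limit of the ratio is 5.

Final answer: 5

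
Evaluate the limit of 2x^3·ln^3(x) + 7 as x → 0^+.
The product is a 0·∞ indeterminate form at x → 0⁺.
Rewrite the product as 2·ln^3(x) / x^(-3) and apply L'Hôpital, or use the standard hierarchy x^(-3) ≫ |ln x|^3 as x → 0⁺.
The indeterminate product → 0, so the limit = 7.

Final answer: 7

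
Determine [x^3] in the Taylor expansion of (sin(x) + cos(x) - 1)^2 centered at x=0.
Expand to order 3: (sin(x) + cos(x) - 1)^2 = -x^3 + x^2 + O(x^4).
The coefficient of x^3 is -1.

Final answer: -1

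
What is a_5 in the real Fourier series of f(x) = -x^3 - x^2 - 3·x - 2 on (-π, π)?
a_5 = (1/π) ∫_{-π}^{π} f(x)·cos(5x) dx.
Evaluate the integral (use parity and integration by parts as needed): a_5 = 4/25.

Final answer: 4/25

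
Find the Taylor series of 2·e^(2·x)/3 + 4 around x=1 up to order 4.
4 + 2·e^(2)/3 + 4·e^(2)·(x - 1)/3 + 4·e^(2)·(x - 1)^2/3 + 8·e^(2)·(x - 1)^3/9 + 4·e^(2)·(x - 1)^4/9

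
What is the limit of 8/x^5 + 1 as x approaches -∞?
Evaluate the dominant behaviour as x → -∞; each term tends to a finite value or vanishes.
Limit = 1.

Final answer: 1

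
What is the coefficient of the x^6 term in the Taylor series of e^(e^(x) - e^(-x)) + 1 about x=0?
Expand to order 6: e^(e^(x) - e^(-x)) + 1 = 28·x^6/45 + 19·x^5/20 + 4·x^4/3 + 5·x^3/3 + 2·x^2 + 2·x + 2 + O(x^7).
The coefficient of x^6 is 28/45.

Final answer: 28/45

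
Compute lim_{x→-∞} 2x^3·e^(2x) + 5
The product is a 0·∞ indeterminate form at x → -∞.
Rewrite the product as 2x^3 / e^(-2x) (an ∞/∞ form) and apply L'Hôpital, or use the standard hierarchy e^(2|x|) ≫ |x^3| as x → -∞.
The indeterminate product → 0, so the limit = 5.

Final answer: 5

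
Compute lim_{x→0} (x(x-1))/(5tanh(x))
Both numerator and denominator → 0 as x → 0; this is a 0/0 indeterminate form.
Expand each to leading order near x = 0: numerator ~ -x, denominator ~ 5·x.
The limit of the ratio is -1/5.

Final answer: -1/5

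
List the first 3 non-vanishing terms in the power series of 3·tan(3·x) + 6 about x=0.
27·x^3 + 9·x + 6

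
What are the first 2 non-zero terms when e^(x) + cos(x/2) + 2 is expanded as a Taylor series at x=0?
x + 4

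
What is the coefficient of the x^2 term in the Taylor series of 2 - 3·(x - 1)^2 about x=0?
Expand to order 2: 2 - 3·(x - 1)^2 = -3·x^2 + 6·x - 1 + O(x^3).
The coefficient of x^2 is -3.

Final answer: -3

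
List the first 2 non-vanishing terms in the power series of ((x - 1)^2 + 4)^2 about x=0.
25 - 20·x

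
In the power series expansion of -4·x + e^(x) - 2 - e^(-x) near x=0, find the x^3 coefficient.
Expand to order 3: -4·x + e^(x) - 2 - e^(-x) = x^3/3 - 2·x - 2 + O(x^4).
The coefficient of x^3 is 1/3.

Final answer: 1/3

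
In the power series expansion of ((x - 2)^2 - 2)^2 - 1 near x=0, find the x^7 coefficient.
Expand to order 7: ((x - 2)^2 - 2)^2 - 1 = x^4 - 8·x^3 + 20·x^2 - 16·x + 3 + O(x^8).
The coefficient of x^7 is 0.

Final answer: 0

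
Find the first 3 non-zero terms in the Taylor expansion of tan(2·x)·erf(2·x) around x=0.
1024·x^8/(105·√(π)) + 704·x^6/(45·√(π)) + 8·x^2/√(π)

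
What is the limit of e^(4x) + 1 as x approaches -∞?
Evaluate the dominant behaviour as x → -∞; each term tends to a finite value or vanishes.
Limit = 1.

Final answer: 1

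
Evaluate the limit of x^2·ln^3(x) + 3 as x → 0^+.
The product is a 0·∞ indeterminate form at x → 0⁺.
Rewrite the product as ln^3(x) / x^(-2) and apply L'Hôpital, or use the standard hierarchy x^(-2) ≫ |ln x|^3 as x → 0⁺.
The indeterminate product → 0, so the limit = 3.

Final answer: 3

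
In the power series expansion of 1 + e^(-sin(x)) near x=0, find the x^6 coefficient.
Expand to order 6: 1 + e^(-sin(x)) = -x^6/240 + x^5/15 - x^4/8 + x^2/2 - x + 2 + O(x^7).
The coefficient of x^6 is -1/240.

Final answer: -1/240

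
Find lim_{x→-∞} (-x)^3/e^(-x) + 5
The quotient is an ∞/∞ indeterminate form as x → -∞.
Compare growth rates of the dominant terms (exponentials ≫ polynomials ≫ logarithms), or apply L'Hôpital's rule; the quotient → 0.
Adding the constant: 0 + 5 = 5. Limit = 5.

Final answer: 5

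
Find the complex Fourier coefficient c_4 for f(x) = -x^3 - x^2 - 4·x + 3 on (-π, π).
Compute the real Fourier coefficients first: a_4 = -1/4, b_4 = 29/16 + π^2/2.
Then c_4 = (a_4 − i·b_4)/2 = -1/8 - i·π^2/4 - 29·i/32.

Final answer: -1/8 - i·π^2/4 - 29·i/32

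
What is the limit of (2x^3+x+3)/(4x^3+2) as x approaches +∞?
This is an ∞/∞ indeterminate form as x → +∞.
Divide numerator and denominator by x^3 and let the lower-order terms vanish; the leading terms give 2/4 = 1/2.
Limit = 1/2.

Final answer: 1/2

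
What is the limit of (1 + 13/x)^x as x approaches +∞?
As x → +∞: this is the defining limit (1 + 13/x)^x → e^13.
Limit = e^(13).

Final answer: e^(13)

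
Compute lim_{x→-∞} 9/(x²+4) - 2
Evaluate the dominant behaviour as x → -∞; each term tends to a finite value or vanishes.
Limit = -2.

Final answer: -2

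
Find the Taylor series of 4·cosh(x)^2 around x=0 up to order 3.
4·x^2 + 4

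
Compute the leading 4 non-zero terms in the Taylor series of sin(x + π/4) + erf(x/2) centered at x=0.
x^3·(-√(2)/12 - 1/(12·√(π))) - √(2)·x^2/4 + x·(1/√(π) + √(2)/2) + √(2)/2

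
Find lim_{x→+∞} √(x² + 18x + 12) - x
This is an ∞ − ∞ indeterminate form.
Multiply and divide by the conjugate √(x²+18x + 12) + x; the x² terms cancel, leaving (18x + 12)/(√(x²+18x + 12)+x) → 18/2 = 9.
Limit = 9.

Final answer: 9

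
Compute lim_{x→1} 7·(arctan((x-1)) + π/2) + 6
Direct substitution at x = 1 gives 6 + 7·π/2.

Final answer: 6 + 7·π/2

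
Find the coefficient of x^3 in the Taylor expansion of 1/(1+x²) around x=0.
Expand to order 3: 1/(1+x²) = 1 - x^2 + O(x^4).
The coefficient of x^3 is 0.

Final answer: 0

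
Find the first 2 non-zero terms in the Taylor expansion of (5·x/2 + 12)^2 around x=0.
60·x + 144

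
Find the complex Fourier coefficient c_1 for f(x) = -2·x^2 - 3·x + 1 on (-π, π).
Compute the real Fourier coefficients first: a_1 = 8, b_1 = -6.
Then c_1 = (a_1 − i·b_1)/2 = 4 + 3·i.

Final answer: 4 + 3·i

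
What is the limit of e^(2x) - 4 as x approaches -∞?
Evaluate the dominant behaviour as x → -∞; each term tends to a finite value or vanishes.
Limit = -4.

Final answer: -4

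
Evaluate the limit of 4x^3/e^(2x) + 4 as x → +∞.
The quotient is an ∞/∞ indeterminate form as x → +∞.
The exponential denominator e^(2x) dominates the polynomial numerator (e^x ≫ x^3 as x → ∞), so the quotient → 0.
Adding the constant: 0 + 4 = 4. Limit = 4.

Final answer: 4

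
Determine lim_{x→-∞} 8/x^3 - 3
Evaluate the dominant behaviour as x → -∞; each term tends to a finite value or vanishes.
Limit = -3.

Final answer: -3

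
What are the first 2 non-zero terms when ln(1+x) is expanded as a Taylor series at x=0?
-x^2/2 + x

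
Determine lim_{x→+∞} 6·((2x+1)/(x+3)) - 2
Evaluate the dominant behaviour as x → +∞; each term tends to a finite value or vanishes.
Limit = 10.

Final answer: 10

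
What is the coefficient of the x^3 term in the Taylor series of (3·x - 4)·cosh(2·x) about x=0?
Expand to order 3: (3·x - 4)·cosh(2·x) = 6·x^3 - 8·x^2 + 3·x - 4 + O(x^4).
The coefficient of x^3 is 6.

Final answer: 6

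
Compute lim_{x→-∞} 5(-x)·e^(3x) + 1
The product is a 0·∞ indeterminate form at x → -∞.
Rewrite the product as 5(-x) / e^(-3x) (an ∞/∞ form) and apply L'Hôpital, or use the standard hierarchy e^(3|x|) ≫ |(-x)| as x → -∞.
The indeterminate product → 0, so the limit = 1.

Final answer: 1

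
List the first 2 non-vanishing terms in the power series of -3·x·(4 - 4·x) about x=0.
12·x^2 - 12·x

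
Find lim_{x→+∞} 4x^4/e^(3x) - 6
The quotient is an ∞/∞ indeterminate form as x → +∞.
The exponential denominator e^(3x) dominates the polynomial numerator (e^x ≫ x^4 as x → ∞), so the quotient → 0.
Adding the constant: 0 - 6 = -6. Limit = -6.

Final answer: -6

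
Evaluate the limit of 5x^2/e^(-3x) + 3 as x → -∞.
The quotient is an ∞/∞ indeterminate form as x → -∞.
Compare growth rates of the dominant terms (exponentials ≫ polynomials ≫ logarithms), or apply L'Hôpital's rule; the quotient → 0.
Adding the constant: 0 + 3 = 3. Limit = 3.

Final answer: 3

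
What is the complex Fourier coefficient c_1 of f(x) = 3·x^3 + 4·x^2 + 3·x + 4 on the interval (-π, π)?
Compute the real Fourier coefficients first: a_1 = -16, b_1 = -30 + 6·π^2.
Then c_1 = (a_1 − i·b_1)/2 = -8 - 3·i·π^2 + 15·i.

Final answer: -8 - 3·i·π^2 + 15·i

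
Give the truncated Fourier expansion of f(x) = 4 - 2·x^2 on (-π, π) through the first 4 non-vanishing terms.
8·cos(x) - 2·cos(2·x) + 8·cos(3·x)/9 - 2·π^2/3 + 4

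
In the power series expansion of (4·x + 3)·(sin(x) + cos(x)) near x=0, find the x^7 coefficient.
Expand to order 7: (4·x + 3)·(sin(x) + cos(x)) = -31·x^7/5040 + 7·x^6/240 + 23·x^5/120 - 13·x^4/24 - 5·x^3/2 + 5·x^2/2 + 7·x + 3 + O(x^8).
The coefficient of x^7 is -31/5040.

Final answer: -31/5040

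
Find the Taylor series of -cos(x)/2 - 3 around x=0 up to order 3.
x^2/4 - 7/2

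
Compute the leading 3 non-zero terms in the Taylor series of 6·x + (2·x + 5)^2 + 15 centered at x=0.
4·x^2 + 26·x + 40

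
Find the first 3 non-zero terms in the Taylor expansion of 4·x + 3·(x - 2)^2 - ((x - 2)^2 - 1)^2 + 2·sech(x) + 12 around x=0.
-20·x^2 + 16·x + 17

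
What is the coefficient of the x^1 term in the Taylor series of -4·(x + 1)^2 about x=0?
Expand to order 1: -4·(x + 1)^2 = -8·x - 4 + O(x^2).
The coefficient of x^1 is -8.

Final answer: -8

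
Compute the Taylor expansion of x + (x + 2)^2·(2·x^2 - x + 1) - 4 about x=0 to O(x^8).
2·x^4 + 7·x^3 + 5·x^2 + x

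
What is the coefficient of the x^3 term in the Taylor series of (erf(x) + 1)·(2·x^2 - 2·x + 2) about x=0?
Expand to order 3: (erf(x) + 1)·(2·x^2 - 2·x + 2) = 8·x^3/(3·√(π)) + x^2·(2 - 4/√(π)) + x·(-2 + 4/√(π)) + 2 + O(x^4).
The coefficient of x^3 is 8/(3·√(π)).

Final answer: 8/(3·√(π))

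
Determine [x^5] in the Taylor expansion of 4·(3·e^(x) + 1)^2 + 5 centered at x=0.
Expand to order 5: 4·(3·e^(x) + 1)^2 + 5 = 49·x^5/5 + 25·x^4 + 52·x^3 + 84·x^2 + 96·x + 69 + O(x^6).
The coefficient of x^5 is 49/5.

Final answer: 49/5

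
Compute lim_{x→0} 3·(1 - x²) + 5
Direct substitution at x = 0 gives 8.

Final answer: 8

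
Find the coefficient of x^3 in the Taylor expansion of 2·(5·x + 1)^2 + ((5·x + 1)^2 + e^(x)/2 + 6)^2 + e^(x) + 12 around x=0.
Expand to order 3: 2·(5·x + 1)^2 + ((5·x + 1)^2 + e^(x)/2 + 6)^2 + e^(x) + 12 = 1595·x^3/3 + 1079·x^2/2 + 357·x/2 + 285/4 + O(x^4).
The coefficient of x^3 is 1595/3.

Final answer: 1595/3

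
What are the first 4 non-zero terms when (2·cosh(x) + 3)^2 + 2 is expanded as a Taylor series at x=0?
7·x^6/36 + 11·x^4/6 + 10·x^2 + 27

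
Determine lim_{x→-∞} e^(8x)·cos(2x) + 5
Evaluate the dominant behaviour as x → -∞; each term tends to a finite value or vanishes.
Limit = 5.

Final answer: 5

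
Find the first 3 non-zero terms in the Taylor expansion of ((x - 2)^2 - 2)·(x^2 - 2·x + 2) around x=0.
12·x^2 - 12·x + 4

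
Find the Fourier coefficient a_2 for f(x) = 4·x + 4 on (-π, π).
a_2 = (1/π) ∫_{-π}^{π} f(x)·cos(2x) dx.
Evaluate the integral (use parity and integration by parts as needed): a_2 = 0.

Final answer: 0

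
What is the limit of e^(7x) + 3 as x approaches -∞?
Evaluate the dominant behaviour as x → -∞; each term tends to a finite value or vanishes.
Limit = 3.

Final answer: 3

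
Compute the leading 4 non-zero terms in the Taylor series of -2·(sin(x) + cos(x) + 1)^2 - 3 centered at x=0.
10·x^3/3 + 2·x^2 - 8·x - 11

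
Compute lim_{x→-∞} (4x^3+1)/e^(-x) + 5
The quotient is an ∞/∞ indeterminate form as x → -∞.
Compare growth rates of the dominant terms (exponentials ≫ polynomials ≫ logarithms), or apply L'Hôpital's rule; the quotient → 0.
Adding the constant: 0 + 5 = 5. Limit = 5.

Final answer: 5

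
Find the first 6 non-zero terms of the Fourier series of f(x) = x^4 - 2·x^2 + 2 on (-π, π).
(56 - 8·π^2)·cos(x) + (-5 + 2·π^2)·cos(2·x) + (40/27 - 8·π^2/9)·cos(3·x) + (-11/16 + π^2/2)·cos(4·x) + (248/625 - 8·π^2/25)·cos(5·x) - 2·π^2/3 + 2 + π^4/5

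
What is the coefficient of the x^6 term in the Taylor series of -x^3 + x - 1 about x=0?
Expand to order 6: -x^3 + x - 1 = -x^3 + x - 1 + O(x^7).
The coefficient of x^6 is 0.

Final answer: 0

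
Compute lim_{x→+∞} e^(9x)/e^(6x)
This is an ∞/∞ indeterminate form as x → +∞.
Rewrite e^(9x)/e^(6x) = e^((9−6)x) = e^(3x); the exponent coefficient is 3 > 0 so e^(3x) → ∞.
Limit = ∞.

Final answer: ∞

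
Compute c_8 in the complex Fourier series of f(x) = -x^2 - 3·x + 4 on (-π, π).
Compute the real Fourier coefficients first: a_8 = -1/16, b_8 = 3/4.
Then c_8 = (a_8 − i·b_8)/2 = -1/32 - 3·i/8.

Final answer: -1/32 - 3·i/8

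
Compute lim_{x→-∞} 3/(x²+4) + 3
Evaluate the dominant behaviour as x → -∞; each term tends to a finite value or vanishes.
Limit = 3.

Final answer: 3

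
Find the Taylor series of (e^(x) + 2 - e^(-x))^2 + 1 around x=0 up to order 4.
4·x^4/3 + 4·x^3/3 + 4·x^2 + 8·x + 5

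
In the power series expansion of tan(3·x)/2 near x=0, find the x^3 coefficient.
Expand to order 3: tan(3·x)/2 = 9·x^3/2 + 3·x/2 + O(x^4).
The coefficient of x^3 is 9/2.

Final answer: 9/2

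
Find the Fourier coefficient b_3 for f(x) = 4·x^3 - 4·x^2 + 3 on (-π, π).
b_3 = (1/π) ∫_{-π}^{π} f(x)·sin(3x) dx.
Evaluate the integral (use parity and integration by parts as needed): b_3 = -16/9 + 8·π^2/3.

Final answer: -16/9 + 8·π^2/3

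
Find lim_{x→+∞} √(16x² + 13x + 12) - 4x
As x → +∞: multiply by the conjugate to get (13x+12)/(√(16x²+13x+12)+4x); the denominator ~ 8x, so the limit is 13/8.
Limit = 13/8.

Final answer: 13/8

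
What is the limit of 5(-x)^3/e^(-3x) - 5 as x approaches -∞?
The quotient is an ∞/∞ indeterminate form as x → -∞.
Compare growth rates of the dominant terms (exponentials ≫ polynomials ≫ logarithms), or apply L'Hôpital's rule; the quotient → 0.
Adding the constant: 0 - 5 = -5. Limit = -5.

Final answer: -5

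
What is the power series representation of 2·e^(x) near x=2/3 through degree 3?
2·e^(2/3) + 2·e^(2/3)·(x - 2/3) + e^(2/3)·(x - 2/3)^2 + e^(2/3)·(x - 2/3)^3/3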